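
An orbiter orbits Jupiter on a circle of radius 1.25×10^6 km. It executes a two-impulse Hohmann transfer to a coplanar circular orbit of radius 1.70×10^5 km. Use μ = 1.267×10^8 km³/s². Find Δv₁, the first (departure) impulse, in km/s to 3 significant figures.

The Hohmann ellipse has a_t = (r₁ + r₂)/2 = 7.100×10^5 km.
On the circular orbit at r = 1.250×10^6 km, v_c = √(μ/r) = 10.0678 km/s.
Transfer-orbit speed at the same r (vis-viva, a = a_t): v_t = √[μ(2/r − 1/a_t)] = 4.92639 km/s.
Δv₁ = |v_t − v_c| = |4.92639 − 10.0678| = 5.141 km/s.

Δv₁ = 5.14 km/s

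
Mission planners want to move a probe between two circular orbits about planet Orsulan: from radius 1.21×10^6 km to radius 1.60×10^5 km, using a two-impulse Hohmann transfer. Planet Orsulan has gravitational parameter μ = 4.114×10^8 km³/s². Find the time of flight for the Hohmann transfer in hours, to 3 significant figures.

Transfer-ellipse semi-major axis a_t = (r₁ + r₂)/2 = (1.210×10^6 + 1.600×10^5)/2 = 6.850×10^5 km.
By Kepler's third law the transfer-orbit period is T = 2π√(a_t³/μ), so t = T/2 = 87810 s.
Converting: 87810 s ÷ 3600 s/hour = 24.4 hours.

t = 24.4 hours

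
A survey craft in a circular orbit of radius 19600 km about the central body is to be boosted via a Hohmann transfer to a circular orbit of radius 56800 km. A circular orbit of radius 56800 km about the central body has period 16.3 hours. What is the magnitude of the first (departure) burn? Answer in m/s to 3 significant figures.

Δv₁ = 2270 m/s

From Kepler's third law T² = 4π²r³/μ at r = 56800 km, T = 16.3 hours = 16.3 × 3600 s = 58680 s: μ = 4π²r³/T² = 2.10099×10^6 km³/s².
Semi-major axis of the transfer orbit: a_t = (19600 + 56800)/2 = 38200 km.
On the circular orbit at r = 19600 km, v_c = √(μ/r) = 10.35343 km/s.
Transfer-orbit speed at the same r (vis-viva, a = a_t): v_t = √[μ(2/r − 1/a_t)] = 12.62486 km/s.
Δv₁ = |v_t − v_c| = |12.62486 − 10.35343| = 2.271 km/s.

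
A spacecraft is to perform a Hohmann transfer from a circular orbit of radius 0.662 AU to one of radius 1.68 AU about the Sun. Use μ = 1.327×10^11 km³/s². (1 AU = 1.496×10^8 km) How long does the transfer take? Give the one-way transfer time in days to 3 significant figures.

t = 231 days

In km: r₁ = 0.662 × 1.496×10^8 = 9.90352×10^7 km; r₂ = 1.68 × 1.496×10^8 = 2.51328×10^8 km.
Transfer-ellipse semi-major axis a_t = (r₁ + r₂)/2 = (9.90352×10^7 + 2.51328×10^8)/2 = 1.751816×10^8 km.
By Kepler's third law the transfer-orbit period is T = 2π√(a_t³/μ), so t = T/2 = 2.000×10^7 s.
Converting: 2.000×10^7 s ÷ 86400 s/day = 231 days.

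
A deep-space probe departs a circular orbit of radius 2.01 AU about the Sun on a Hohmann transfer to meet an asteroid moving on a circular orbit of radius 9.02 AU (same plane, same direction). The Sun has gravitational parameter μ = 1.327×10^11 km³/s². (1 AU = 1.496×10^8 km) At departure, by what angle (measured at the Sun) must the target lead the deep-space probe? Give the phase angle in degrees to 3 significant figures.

φ = 93.9°

In km: r₁ = 2.01 × 1.496×10^8 = 3.00696×10^8 km; r₂ = 9.02 × 1.496×10^8 = 1.349392×10^9 km.
Semi-major axis of the transfer orbit: a_t = (3.00696×10^8 + 1.349392×10^9)/2 = 8.25044×10^8 km.
Transfer time t = π√(a_t³/μ) = 2.044×10^8 s.
Target angular speed ω₂ = √(μ/r₂³) = 7.349×10^-9 rad/s.
Angle swept by the target during transfer: ω₂·t = 1.502 rad = 86.06°.
The deep-space probe traverses 180° on the transfer ellipse, so the target must lead by 180° − 86.06° = 93.9°.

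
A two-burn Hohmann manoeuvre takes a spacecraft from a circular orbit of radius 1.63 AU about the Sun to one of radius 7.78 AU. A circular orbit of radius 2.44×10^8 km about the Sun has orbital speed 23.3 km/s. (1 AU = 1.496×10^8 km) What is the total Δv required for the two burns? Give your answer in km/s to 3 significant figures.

From the circular-orbit relation v² = μ/r at r = 2.44×10^8 km: μ = v²r = (23.3)² × 2.44×10^8 = 1.32465×10^11 km³/s².
In km: r₁ = 1.63 × 1.496×10^8 = 2.43848×10^8 km; r₂ = 7.78 × 1.496×10^8 = 1.163888×10^9 km.
Semi-major axis of the transfer orbit: a_t = (2.43848×10^8 + 1.163888×10^9)/2 = 7.03868×10^8 km.
At r₁ the circular-orbit speed is v₁ = √(μ/r₁) = 23.307 km/s.
On the transfer ellipse at r₁, v² = μ(2/r − 1/a) gives v_p = √[μ(2/r₁ − 1/a_t)] = 29.971 km/s.
First burn Δv₁ = |v_p − v₁| = 6.664 km/s.
At r₂, v₂ = √(μ/r₂) = 10.668 km/s.
Transfer-orbit speed at r₂: v_a = √[μ(2/r₂ − 1/a_t)] = 6.2793 km/s.
Second burn Δv₂ = |v₂ − v_a| = 4.389 km/s.
Δv = Δv₁ + Δv₂ = 6.664 + 4.389 = 11.05 km/s.

Δv = 11.1 km/s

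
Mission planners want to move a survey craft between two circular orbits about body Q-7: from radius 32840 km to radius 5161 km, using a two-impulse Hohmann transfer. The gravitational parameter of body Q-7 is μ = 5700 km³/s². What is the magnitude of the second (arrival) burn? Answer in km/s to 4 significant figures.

Semi-major axis of the transfer orbit: a_t = (32840 + 5161)/2 = 19000.5 km.
Circular speed at r = 5161 km: v_c = √(μ/r) = 1.0509 km/s.
Transfer-orbit speed at the same r (vis-viva, a = a_t): v_t = √[μ(2/r − 1/a_t)] = 1.3816 km/s.
Δv₂ = |v_t − v_c| = |1.3816 − 1.0509| = 0.3307 km/s.

Δv₂ = 0.3307 km/s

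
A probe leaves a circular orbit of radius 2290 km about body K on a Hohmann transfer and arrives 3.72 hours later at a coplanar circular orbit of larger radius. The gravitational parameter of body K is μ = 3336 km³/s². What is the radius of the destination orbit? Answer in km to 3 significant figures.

Transfer time t = 3.72 hours = 13392 s, and t = π√(a_t³/μ).
So a_t = (μ t²/π²)^(1/3) = (3336 × (13392)² / π²)^(1/3) = 3928.3 km.
Since a_t = (r₁ + r₂)/2, r₂ = 2a_t − r₁ = 2×3928.3 − 2290 = 5566.6 km.

r₂ = 5570 km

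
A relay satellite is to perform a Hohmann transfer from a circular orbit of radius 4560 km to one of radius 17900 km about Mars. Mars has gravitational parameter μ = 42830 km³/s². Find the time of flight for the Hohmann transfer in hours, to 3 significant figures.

The Hohmann ellipse has a_t = (r₁ + r₂)/2 = 11230 km.
By Kepler's third law the transfer-orbit period is T = 2π√(a_t³/μ), so t = T/2 = 18070 s.
Converting: 18070 s ÷ 3600 s/hour = 5.02 hours.

t = 5.02 hours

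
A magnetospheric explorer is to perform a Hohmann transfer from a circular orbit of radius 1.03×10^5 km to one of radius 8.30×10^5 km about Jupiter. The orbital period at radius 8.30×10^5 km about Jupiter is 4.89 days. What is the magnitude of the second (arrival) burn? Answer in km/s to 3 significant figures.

From Kepler's third law T² = 4π²r³/μ at r = 8.30×10^5 km, T = 4.89 days = 4.89 × 86400 s = 4.22496×10^5 s: μ = 4π²r³/T² = 1.26459×10^8 km³/s².
Semi-major axis of the transfer orbit: a_t = (1.030×10^5 + 8.300×10^5)/2 = 4.665×10^5 km.
On the circular orbit at r = 8.300×10^5 km, v_c = √(μ/r) = 12.343 km/s.
Transfer-orbit speed at the same r (vis-viva, a = a_t): v_t = √[μ(2/r − 1/a_t)] = 5.8000 km/s.
Δv₂ = |v_t − v_c| = |5.8000 − 12.343| = 6.543 km/s.

Δv₂ = 6.54 km/s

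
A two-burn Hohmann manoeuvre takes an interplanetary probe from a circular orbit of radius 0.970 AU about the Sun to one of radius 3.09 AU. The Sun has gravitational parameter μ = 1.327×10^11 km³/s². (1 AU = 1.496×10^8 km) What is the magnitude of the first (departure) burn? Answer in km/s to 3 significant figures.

In km: r₁ = 0.970 × 1.496×10^8 = 1.45112×10^8 km; r₂ = 3.09 × 1.496×10^8 = 4.62264×10^8 km.
The Hohmann ellipse has a_t = (r₁ + r₂)/2 = 3.03688×10^8 km.
Circular speed at r = 1.45112×10^8 km: v_c = √(μ/r) = 30.240 km/s.
Transfer-orbit speed at the same r (vis-viva, a = a_t): v_t = √[μ(2/r − 1/a_t)] = 37.309 km/s.
Δv₁ = |v_t − v_c| = |37.309 − 30.240| = 7.069 km/s.

Δv₁ = 7.07 km/s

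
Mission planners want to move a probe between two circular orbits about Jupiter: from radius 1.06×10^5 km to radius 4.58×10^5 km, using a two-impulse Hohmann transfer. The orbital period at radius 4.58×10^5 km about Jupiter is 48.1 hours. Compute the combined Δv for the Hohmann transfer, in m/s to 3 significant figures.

Δv = 15900 m/s

From Kepler's third law T² = 4π²r³/μ at r = 4.58×10^5 km, T = 48.1 hours = 48.1 × 3600 s = 1.7316×10^5 s: μ = 4π²r³/T² = 1.26491×10^8 km³/s².
Transfer-ellipse semi-major axis a_t = (r₁ + r₂)/2 = (1.060×10^5 + 4.580×10^5)/2 = 2.820×10^5 km.
Circular speed at r₁: v₁ = √(μ/r₁) = √(1.26491×10^8/1.060×10^5) = 34.5444 km/s.
Transfer-orbit speed at r₁ (v² = μ(2/r − 1/a)): v_p = √[μ(2/r₁ − 1/a_t)] = 44.0236 km/s.
First burn Δv₁ = |v_p − v₁| = 9.479 km/s.
Circular speed at r₂: v₂ = √(μ/r₂) = 16.62 km/s.
Transfer-orbit speed at r₂: v_a = √[μ(2/r₂ − 1/a_t)] = 10.19 km/s.
Second burn Δv₂ = |v₂ − v_a| = 6.430 km/s.
Δv = Δv₁ + Δv₂ = 9.479 + 6.430 = 15.91 km/s.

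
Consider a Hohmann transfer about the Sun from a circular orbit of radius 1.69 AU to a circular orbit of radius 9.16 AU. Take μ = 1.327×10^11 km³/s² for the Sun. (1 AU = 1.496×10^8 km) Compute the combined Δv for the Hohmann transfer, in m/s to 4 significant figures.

In km: r₁ = 1.69 × 1.496×10^8 = 2.52824×10^8 km; r₂ = 9.16 × 1.496×10^8 = 1.370336×10^9 km.
The Hohmann ellipse has a_t = (r₁ + r₂)/2 = 8.1158×10^8 km.
At r₁ the circular-orbit speed is v₁ = √(μ/r₁) = 22.91 km/s.
Transfer-orbit speed at r₁ (vis-viva equation): v_p = √[μ(2/r₁ − 1/a_t)] = 29.77 km/s.
First burn Δv₁ = |v_p − v₁| = 6.860 km/s.
At r₂, v₂ = √(μ/r₂) = 9.8406 km/s.
Transfer-orbit speed at r₂: v_a = √[μ(2/r₂ − 1/a_t)] = 5.4924 km/s.
Second burn Δv₂ = |v₂ − v_a| = 4.348 km/s.
Total Δv = Δv₁ + Δv₂ = 11.21 km/s.

Δv = 11210 m/s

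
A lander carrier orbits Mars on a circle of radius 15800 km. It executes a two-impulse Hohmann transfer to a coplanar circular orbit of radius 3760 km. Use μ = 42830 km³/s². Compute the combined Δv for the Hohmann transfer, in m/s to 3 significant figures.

The Hohmann ellipse has a_t = (r₁ + r₂)/2 = 9780 km.
Circular speed at r₁: v₁ = √(μ/r₁) = √(42830/15800) = 1.64644 km/s.
On the transfer ellipse at r₁, vis-viva equation gives v_a = √[μ(2/r₁ − 1/a_t)] = 1.02087 km/s.
First burn Δv₁ = |v_a − v₁| = 0.6256 km/s.
Circular speed at r₂: v₂ = √(μ/r₂) = 3.3750 km/s.
Transfer-orbit speed at r₂: v_p = √[μ(2/r₂ − 1/a_t)] = 4.2898 km/s.
Second burn Δv₂ = |v₂ − v_p| = 0.9148 km/s.
Δv = Δv₁ + Δv₂ = 0.6256 + 0.9148 = 1.540 km/s.

Δv = 1540 m/s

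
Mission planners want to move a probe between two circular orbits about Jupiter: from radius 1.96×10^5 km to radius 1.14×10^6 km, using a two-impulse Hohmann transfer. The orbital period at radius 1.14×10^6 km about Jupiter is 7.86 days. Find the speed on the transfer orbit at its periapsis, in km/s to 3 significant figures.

From Kepler's third law T² = 4π²r³/μ at r = 1.14×10^6 km, T = 7.86 days = 7.86 × 86400 s = 6.79104×10^5 s: μ = 4π²r³/T² = 1.26824×10^8 km³/s².
Semi-major axis of the transfer orbit: a_t = (1.960×10^5 + 1.140×10^6)/2 = 6.680×10^5 km.
The periapsis of the transfer ellipse is at r = 1.960×10^5 km.
From the vis-viva equation, v = √[μ(2/r − 1/a_t)] = 33.23 km/s.

v = 33.2 km/s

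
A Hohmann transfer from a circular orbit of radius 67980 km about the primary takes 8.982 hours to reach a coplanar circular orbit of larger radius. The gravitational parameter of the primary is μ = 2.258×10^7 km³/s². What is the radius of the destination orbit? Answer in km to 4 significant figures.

r₂ = 1.995×10^5 km

Transfer time t = 8.982 hours = 32335.2 s, and t = π√(a_t³/μ).
So a_t = (μ t²/π²)^(1/3) = (2.258×10^7 × (32335.2)² / π²)^(1/3) = 1.3374×10^5 km.
Since a_t = (r₁ + r₂)/2, r₂ = 2a_t − r₁ = 2×1.3374×10^5 − 67980 = 1.995×10^5 km.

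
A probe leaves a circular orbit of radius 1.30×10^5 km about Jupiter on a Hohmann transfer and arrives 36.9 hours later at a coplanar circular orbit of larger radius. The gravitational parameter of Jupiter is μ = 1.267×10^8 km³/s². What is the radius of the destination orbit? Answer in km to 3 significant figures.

Transfer time t = 36.9 hours = 1.3284×10^5 s, and t = π√(a_t³/μ).
So a_t = (μ t²/π²)^(1/3) = (1.267×10^8 × (1.3284×10^5)² / π²)^(1/3) = 6.0960×10^5 km.
Since a_t = (r₁ + r₂)/2, r₂ = 2a_t − r₁ = 2×6.0960×10^5 − 1.300×10^5 = 1.0892×10^6 km.

r₂ = 1.09×10^6 km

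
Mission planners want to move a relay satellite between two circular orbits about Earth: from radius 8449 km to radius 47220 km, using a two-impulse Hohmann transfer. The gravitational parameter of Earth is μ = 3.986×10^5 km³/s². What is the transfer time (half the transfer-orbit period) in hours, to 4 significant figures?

t = 6.419 hours

The Hohmann ellipse has a_t = (r₁ + r₂)/2 = 27834.5 km.
By Kepler's third law the transfer-orbit period is T = 2π√(a_t³/μ), so t = T/2 = 23110 s.
Converting: 23110 s ÷ 3600 s/hour = 6.419 hours.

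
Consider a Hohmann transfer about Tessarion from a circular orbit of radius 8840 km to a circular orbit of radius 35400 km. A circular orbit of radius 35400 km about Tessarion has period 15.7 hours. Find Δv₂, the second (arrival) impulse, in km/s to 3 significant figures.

Δv₂ = 1.45 km/s

From Kepler's third law T² = 4π²r³/μ at r = 35400 km, T = 15.7 hours = 15.7 × 3600 s = 56520 s: μ = 4π²r³/T² = 5.48233×10^5 km³/s².
Transfer-ellipse semi-major axis a_t = (r₁ + r₂)/2 = (8840 + 35400)/2 = 22120 km.
On the circular orbit at r = 35400 km, v_c = √(μ/r) = 3.93533 km/s.
Transfer-orbit speed at the same r (vis-viva, a = a_t): v_t = √[μ(2/r − 1/a_t)] = 2.48779 km/s.
Δv₂ = |v_t − v_c| = |2.48779 − 3.93533| = 1.448 km/s.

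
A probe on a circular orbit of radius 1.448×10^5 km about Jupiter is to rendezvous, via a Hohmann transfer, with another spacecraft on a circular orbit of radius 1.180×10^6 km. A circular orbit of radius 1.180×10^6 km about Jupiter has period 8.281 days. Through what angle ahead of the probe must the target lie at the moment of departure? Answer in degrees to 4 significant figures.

From Kepler's third law T² = 4π²r³/μ at r = 1.180×10^6 km, T = 8.281 days = 8.281 × 86400 s = 7.154784×10^5 s: μ = 4π²r³/T² = 1.26711×10^8 km³/s².
The Hohmann ellipse has a_t = (r₁ + r₂)/2 = 6.624×10^5 km.
Transfer time t = π√(a_t³/μ) = 1.50461×10^5 s.
The target's mean motion on its circular orbit is ω₂ = √(μ/r₂³) = 8.78180×10^-6 rad/s.
Angle swept by the target during transfer: ω₂·t = 1.32132 rad = 75.71°.
The probe traverses 180° on the transfer ellipse, so the target must lead by 180° − 75.71° = 104.3°.

φ = 104.3°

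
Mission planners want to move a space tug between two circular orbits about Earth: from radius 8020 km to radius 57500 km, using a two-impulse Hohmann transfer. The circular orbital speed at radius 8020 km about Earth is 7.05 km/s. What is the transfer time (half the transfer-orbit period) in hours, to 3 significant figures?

From the circular-orbit relation v² = μ/r at r = 8020 km: μ = v²r = (7.05)² × 8020 = 3.98614×10^5 km³/s².
The Hohmann ellipse has a_t = (r₁ + r₂)/2 = 32760 km.
Transfer time t = π√(a_t³/μ) = π√((32760)³ / 3.98614×10^5) = 29505 s.
Converting: 29505 s ÷ 3600 s/hour = 8.20 hours.

t = 8.20 hours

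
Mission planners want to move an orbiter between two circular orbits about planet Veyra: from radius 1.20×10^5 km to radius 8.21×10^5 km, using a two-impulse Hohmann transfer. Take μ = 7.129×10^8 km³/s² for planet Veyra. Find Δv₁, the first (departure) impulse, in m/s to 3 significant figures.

Δv₁ = 24700 m/s

The Hohmann ellipse has a_t = (r₁ + r₂)/2 = 4.705×10^5 km.
Circular speed at r = 1.200×10^5 km: v_c = √(μ/r) = 77.077 km/s.
Transfer-orbit speed at the same r (vis-viva, a = a_t): v_t = √[μ(2/r − 1/a_t)] = 101.82 km/s.
Δv₁ = |v_t − v_c| = |101.82 − 77.077| = 24.74 km/s.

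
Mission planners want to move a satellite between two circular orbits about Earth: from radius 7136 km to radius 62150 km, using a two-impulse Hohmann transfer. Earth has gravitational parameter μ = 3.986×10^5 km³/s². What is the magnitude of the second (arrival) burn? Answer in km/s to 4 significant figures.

The Hohmann ellipse has a_t = (r₁ + r₂)/2 = 34643 km.
Circular speed at r = 62150 km: v_c = √(μ/r) = 2.532 km/s.
Transfer-orbit speed at the same r (vis-viva, a = a_t): v_t = √[μ(2/r − 1/a_t)] = 1.149 km/s.
Δv₂ = |v_t − v_c| = |1.149 − 2.532| = 1.383 km/s.

Δv₂ = 1.383 km/s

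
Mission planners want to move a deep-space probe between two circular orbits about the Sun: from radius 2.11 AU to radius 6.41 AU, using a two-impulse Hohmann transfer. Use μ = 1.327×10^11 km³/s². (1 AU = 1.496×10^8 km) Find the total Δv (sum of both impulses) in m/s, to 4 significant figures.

In km: r₁ = 2.11 × 1.496×10^8 = 3.15656×10^8 km; r₂ = 6.41 × 1.496×10^8 = 9.58936×10^8 km.
Semi-major axis of the transfer orbit: a_t = (3.15656×10^8 + 9.58936×10^8)/2 = 6.37296×10^8 km.
At r₁ the circular-orbit speed is v₁ = √(μ/r₁) = 20.504 km/s.
On the transfer ellipse at r₁, vis-viva equation gives v_p = √[μ(2/r₁ − 1/a_t)] = 25.151 km/s.
First burn Δv₁ = |v_p − v₁| = 4.647 km/s.
At r₂, v₂ = √(μ/r₂) = 11.764 km/s.
Transfer-orbit speed at r₂: v_a = √[μ(2/r₂ − 1/a_t)] = 8.2790 km/s.
Second burn Δv₂ = |v₂ − v_a| = 3.485 km/s.
Total Δv = Δv₁ + Δv₂ = 8.132 km/s.

Δv = 8132 m/s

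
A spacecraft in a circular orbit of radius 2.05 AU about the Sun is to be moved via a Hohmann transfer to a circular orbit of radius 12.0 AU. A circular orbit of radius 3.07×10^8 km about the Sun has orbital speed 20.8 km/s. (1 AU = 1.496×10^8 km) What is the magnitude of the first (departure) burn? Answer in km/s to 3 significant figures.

From the circular-orbit relation v² = μ/r at r = 3.07×10^8 km: μ = v²r = (20.8)² × 3.07×10^8 = 1.32820×10^11 km³/s².
In km: r₁ = 2.05 × 1.496×10^8 = 3.0668×10^8 km; r₂ = 12.0 × 1.496×10^8 = 1.7952×10^9 km.
Transfer-ellipse semi-major axis a_t = (r₁ + r₂)/2 = (3.0668×10^8 + 1.7952×10^9)/2 = 1.05094×10^9 km.
Circular speed at r = 3.0668×10^8 km: v_c = √(μ/r) = 20.811 km/s.
Vis-viva on the transfer ellipse at r = 3.0668×10^8 km gives v_t = √[μ(2/r − 1/a_t)] = 27.199 km/s.
Δv₁ = |v_t − v_c| = |27.199 − 20.811| = 6.388 km/s.

Δv₁ = 6.39 km/s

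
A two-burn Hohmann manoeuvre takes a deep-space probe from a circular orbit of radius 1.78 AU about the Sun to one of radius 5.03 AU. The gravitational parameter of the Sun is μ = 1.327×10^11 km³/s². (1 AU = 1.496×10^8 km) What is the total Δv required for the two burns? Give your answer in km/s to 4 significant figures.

Δv = 8.487 km/s

In km: r₁ = 1.78 × 1.496×10^8 = 2.66288×10^8 km; r₂ = 5.03 × 1.496×10^8 = 7.52488×10^8 km.
The Hohmann ellipse has a_t = (r₁ + r₂)/2 = 5.09388×10^8 km.
Circular speed at r₁: v₁ = √(μ/r₁) = √(1.327×10^11/2.66288×10^8) = 22.323 km/s.
Transfer-orbit speed at r₁ (vis-viva equation): v_p = √[μ(2/r₁ − 1/a_t)] = 27.132 km/s.
First burn Δv₁ = |v_p − v₁| = 4.809 km/s.
At r₂, v₂ = √(μ/r₂) = 13.2796 km/s.
Transfer-orbit speed at r₂: v_a = √[μ(2/r₂ − 1/a_t)] = 9.60146 km/s.
Second burn Δv₂ = |v₂ − v_a| = 3.678 km/s.
Total Δv = Δv₁ + Δv₂ = 8.487 km/s.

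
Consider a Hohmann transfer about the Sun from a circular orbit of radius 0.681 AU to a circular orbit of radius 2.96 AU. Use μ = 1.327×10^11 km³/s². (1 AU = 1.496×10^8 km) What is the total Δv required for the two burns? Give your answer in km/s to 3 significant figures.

Δv = 16.7 km/s

In km: r₁ = 0.681 × 1.496×10^8 = 1.018776×10^8 km; r₂ = 2.96 × 1.496×10^8 = 4.42816×10^8 km.
The Hohmann ellipse has a_t = (r₁ + r₂)/2 = 2.723468×10^8 km.
Circular speed at r₁: v₁ = √(μ/r₁) = √(1.327×10^11/1.018776×10^8) = 36.091 km/s.
On the transfer ellipse at r₁, vis-viva gives v_p = √[μ(2/r₁ − 1/a_t)] = 46.020 km/s.
First burn Δv₁ = |v_p − v₁| = 9.929 km/s.
Circular speed at r₂: v₂ = √(μ/r₂) = 17.311 km/s.
Transfer-orbit speed at r₂: v_a = √[μ(2/r₂ − 1/a_t)] = 10.588 km/s.
Second burn Δv₂ = |v₂ − v_a| = 6.723 km/s.
Total Δv = Δv₁ + Δv₂ = 16.65 km/s.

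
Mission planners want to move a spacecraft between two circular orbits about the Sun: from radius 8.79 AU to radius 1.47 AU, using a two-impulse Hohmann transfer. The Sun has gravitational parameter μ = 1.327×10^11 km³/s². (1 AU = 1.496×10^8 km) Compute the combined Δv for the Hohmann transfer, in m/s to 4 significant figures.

Δv = 12260 m/s

In km: r₁ = 8.79 × 1.496×10^8 = 1.314984×10^9 km; r₂ = 1.47 × 1.496×10^8 = 2.19912×10^8 km.
Transfer-ellipse semi-major axis a_t = (r₁ + r₂)/2 = (1.314984×10^9 + 2.19912×10^8)/2 = 7.67448×10^8 km.
Circular speed at r₁: v₁ = √(μ/r₁) = √(1.327×10^11/1.314984×10^9) = 10.0456 km/s.
On the transfer ellipse at r₁, v² = μ(2/r − 1/a) gives v_a = √[μ(2/r₁ − 1/a_t)] = 5.37744 km/s.
First burn Δv₁ = |v_a − v₁| = 4.668 km/s.
At r₂, v₂ = √(μ/r₂) = 24.56 km/s.
Transfer-orbit speed at r₂: v_p = √[μ(2/r₂ − 1/a_t)] = 32.15 km/s.
Second burn Δv₂ = |v₂ − v_p| = 7.590 km/s.
Total Δv = Δv₁ + Δv₂ = 12.26 km/s.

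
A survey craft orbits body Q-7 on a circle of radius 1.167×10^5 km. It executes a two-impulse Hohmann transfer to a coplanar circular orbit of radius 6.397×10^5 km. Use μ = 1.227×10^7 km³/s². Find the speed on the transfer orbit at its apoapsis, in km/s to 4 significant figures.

Semi-major axis of the transfer orbit: a_t = (1.167×10^5 + 6.397×10^5)/2 = 3.782×10^5 km.
The apoapsis of the transfer ellipse is at r = 6.397×10^5 km.
From the vis-viva equation, v = √[μ(2/r − 1/a_t)] = 2.433 km/s.

v = 2.433 km/s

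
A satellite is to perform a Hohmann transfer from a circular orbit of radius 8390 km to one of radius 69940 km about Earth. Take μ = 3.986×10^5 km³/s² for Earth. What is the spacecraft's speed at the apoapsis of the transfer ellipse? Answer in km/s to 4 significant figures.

v = 1.105 km/s

Semi-major axis of the transfer orbit: a_t = (8390 + 69940)/2 = 39165 km.
The apoapsis of the transfer ellipse is at r = 69940 km.
Vis-viva: v = √[μ(2/r − 1/a_t)] = √[3.986×10^5 × (2/69940 − 1/39165)] = 1.105 km/s.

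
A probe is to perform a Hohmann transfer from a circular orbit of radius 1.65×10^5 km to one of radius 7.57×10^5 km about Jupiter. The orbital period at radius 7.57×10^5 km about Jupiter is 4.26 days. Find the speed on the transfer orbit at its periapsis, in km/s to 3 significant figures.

From Kepler's third law T² = 4π²r³/μ at r = 7.57×10^5 km, T = 4.26 days = 4.26 × 86400 s = 3.68064×10^5 s: μ = 4π²r³/T² = 1.26416×10^8 km³/s².
Semi-major axis of the transfer orbit: a_t = (1.650×10^5 + 7.570×10^5)/2 = 4.610×10^5 km.
At periapsis, r = 1.650×10^5 km.
From the vis-viva equation, v = √[μ(2/r − 1/a_t)] = 35.47 km/s.

v = 35.5 km/s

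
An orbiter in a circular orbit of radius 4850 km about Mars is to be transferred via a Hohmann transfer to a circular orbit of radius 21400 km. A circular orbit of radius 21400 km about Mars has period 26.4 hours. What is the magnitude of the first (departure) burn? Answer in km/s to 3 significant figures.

Δv₁ = 0.823 km/s

From Kepler's third law T² = 4π²r³/μ at r = 21400 km, T = 26.4 hours = 26.4 × 3600 s = 95040 s: μ = 4π²r³/T² = 42834.0 km³/s².
Transfer-ellipse semi-major axis a_t = (r₁ + r₂)/2 = (4850 + 21400)/2 = 13125 km.
Circular speed at r = 4850 km: v_c = √(μ/r) = 2.9718 km/s.
Transfer-orbit speed at the same r (vis-viva, a = a_t): v_t = √[μ(2/r − 1/a_t)] = 3.7947 km/s.
Δv₁ = |v_t − v_c| = |3.7947 − 2.9718| = 0.8229 km/s.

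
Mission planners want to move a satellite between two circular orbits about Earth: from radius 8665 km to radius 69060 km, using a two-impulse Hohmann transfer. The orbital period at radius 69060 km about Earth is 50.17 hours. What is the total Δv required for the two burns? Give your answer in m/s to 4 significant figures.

From Kepler's third law T² = 4π²r³/μ at r = 69060 km, T = 50.17 hours = 50.17 × 3600 s = 1.80612×10^5 s: μ = 4π²r³/T² = 3.98608×10^5 km³/s².
Semi-major axis of the transfer orbit: a_t = (8665 + 69060)/2 = 38862.5 km.
Circular speed at r₁: v₁ = √(μ/r₁) = √(3.98608×10^5/8665) = 6.782 km/s.
Transfer-orbit speed at r₁ (vis-viva equation): v_p = √[μ(2/r₁ − 1/a_t)] = 9.041 km/s.
First burn Δv₁ = |v_p − v₁| = 2.259 km/s.
Circular speed at r₂: v₂ = √(μ/r₂) = 2.402 km/s.
Transfer-orbit speed at r₂: v_a = √[μ(2/r₂ − 1/a_t)] = 1.134 km/s.
Second burn Δv₂ = |v₂ − v_a| = 1.268 km/s.
Total Δv = Δv₁ + Δv₂ = 3.527 km/s.

Δv = 3527 m/s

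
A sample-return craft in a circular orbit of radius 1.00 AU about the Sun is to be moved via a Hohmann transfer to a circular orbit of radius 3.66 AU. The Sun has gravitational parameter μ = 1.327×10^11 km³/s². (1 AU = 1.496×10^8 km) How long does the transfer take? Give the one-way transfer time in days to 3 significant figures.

t = 650 days

In km: r₁ = 1.00 × 1.496×10^8 = 1.496×10^8 km; r₂ = 3.66 × 1.496×10^8 = 5.47536×10^8 km.
Semi-major axis of the transfer orbit: a_t = (1.496×10^8 + 5.47536×10^8)/2 = 3.48568×10^8 km.
By Kepler's third law the transfer-orbit period is T = 2π√(a_t³/μ), so t = T/2 = 5.612×10^7 s.
Converting: 5.612×10^7 s ÷ 86400 s/day = 650 days.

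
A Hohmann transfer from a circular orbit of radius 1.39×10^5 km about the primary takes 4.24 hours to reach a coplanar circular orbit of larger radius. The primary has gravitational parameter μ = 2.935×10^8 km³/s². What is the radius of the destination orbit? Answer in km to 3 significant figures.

r₂ = 2.42×10^5 km

Transfer time t = 4.24 hours = 15264 s, and t = π√(a_t³/μ).
So a_t = (μ t²/π²)^(1/3) = (2.935×10^8 × (15264)² / π²)^(1/3) = 1.9064×10^5 km.
Since a_t = (r₁ + r₂)/2, r₂ = 2a_t − r₁ = 2×1.9064×10^5 − 1.390×10^5 = 2.4228×10^5 km.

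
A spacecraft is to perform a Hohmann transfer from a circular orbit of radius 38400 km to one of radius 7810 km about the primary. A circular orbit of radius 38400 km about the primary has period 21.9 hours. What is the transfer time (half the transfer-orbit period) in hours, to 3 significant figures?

t = 5.11 hours

From Kepler's third law T² = 4π²r³/μ at r = 38400 km, T = 21.9 hours = 21.9 × 3600 s = 78840 s: μ = 4π²r³/T² = 3.59634×10^5 km³/s².
Semi-major axis of the transfer orbit: a_t = (38400 + 7810)/2 = 23105 km.
Transfer time t = π√(a_t³/μ) = π√((23105)³ / 3.59634×10^5) = 18400 s.
Converting: 18400 s ÷ 3600 s/hour = 5.11 hours.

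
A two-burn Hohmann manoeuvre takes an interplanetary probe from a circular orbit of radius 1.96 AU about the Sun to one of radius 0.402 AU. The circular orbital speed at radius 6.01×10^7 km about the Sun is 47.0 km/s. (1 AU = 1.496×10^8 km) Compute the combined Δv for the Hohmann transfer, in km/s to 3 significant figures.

Δv = 22.4 km/s

From the circular-orbit relation v² = μ/r at r = 6.01×10^7 km: μ = v²r = (47.0)² × 6.01×10^7 = 1.32761×10^11 km³/s².
In km: r₁ = 1.96 × 1.496×10^8 = 2.93216×10^8 km; r₂ = 0.402 × 1.496×10^8 = 6.01392×10^7 km.
The Hohmann ellipse has a_t = (r₁ + r₂)/2 = 1.766776×10^8 km.
At r₁ the circular-orbit speed is v₁ = √(μ/r₁) = 21.279 km/s.
On the transfer ellipse at r₁, vis-viva gives v_a = √[μ(2/r₁ − 1/a_t)] = 12.415 km/s.
First burn Δv₁ = |v_a − v₁| = 8.8640 km/s.
At r₂, v₂ = √(μ/r₂) = 46.9847 km/s.
Transfer-orbit speed at r₂: v_p = √[μ(2/r₂ − 1/a_t)] = 60.5284 km/s.
Second burn Δv₂ = |v₂ − v_p| = 13.544 km/s.
Δv = Δv₁ + Δv₂ = 8.8640 + 13.544 = 22.41 km/s.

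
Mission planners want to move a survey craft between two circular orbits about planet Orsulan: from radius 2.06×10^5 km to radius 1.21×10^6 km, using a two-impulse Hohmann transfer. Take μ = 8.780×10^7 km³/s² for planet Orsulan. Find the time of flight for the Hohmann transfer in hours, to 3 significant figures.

Semi-major axis of the transfer orbit: a_t = (2.060×10^5 + 1.210×10^6)/2 = 7.080×10^5 km.
By Kepler's third law the transfer-orbit period is T = 2π√(a_t³/μ), so t = T/2 = 1.997×10^5 s.
Converting: 1.997×10^5 s ÷ 3600 s/hour = 55.5 hours.

t = 55.5 hours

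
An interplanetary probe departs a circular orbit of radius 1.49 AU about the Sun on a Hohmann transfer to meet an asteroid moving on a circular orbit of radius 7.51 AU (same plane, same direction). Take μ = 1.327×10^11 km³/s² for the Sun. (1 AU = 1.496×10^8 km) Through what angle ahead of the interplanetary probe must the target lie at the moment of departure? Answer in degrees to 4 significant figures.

φ = 96.51°

In km: r₁ = 1.49 × 1.496×10^8 = 2.22904×10^8 km; r₂ = 7.51 × 1.496×10^8 = 1.123496×10^9 km.
Transfer-ellipse semi-major axis a_t = (r₁ + r₂)/2 = (2.22904×10^8 + 1.123496×10^9)/2 = 6.732×10^8 km.
Transfer time t = π√(a_t³/μ) = 1.5064×10^8 s.
The target's mean motion on its circular orbit is ω₂ = √(μ/r₂³) = 9.6734×10^-9 rad/s.
Angle swept by the target during transfer: ω₂·t = 1.4572 rad = 83.49°.
Arrival is 180° from departure on the ellipse, so φ = 180° − 83.49° = 96.51°.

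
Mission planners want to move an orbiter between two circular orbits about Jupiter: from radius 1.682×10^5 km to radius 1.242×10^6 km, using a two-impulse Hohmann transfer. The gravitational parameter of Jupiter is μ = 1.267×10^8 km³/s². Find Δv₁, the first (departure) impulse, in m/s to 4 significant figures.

Δv₁ = 8980 m/s

Transfer-ellipse semi-major axis a_t = (r₁ + r₂)/2 = (1.682×10^5 + 1.242×10^6)/2 = 7.051×10^5 km.
On the circular orbit at r = 1.682×10^5 km, v_c = √(μ/r) = 27.45 km/s.
Vis-viva on the transfer ellipse at r = 1.682×10^5 km gives v_t = √[μ(2/r − 1/a_t)] = 36.43 km/s.
Δv₁ = |v_t − v_c| = |36.43 − 27.45| = 8.980 km/s.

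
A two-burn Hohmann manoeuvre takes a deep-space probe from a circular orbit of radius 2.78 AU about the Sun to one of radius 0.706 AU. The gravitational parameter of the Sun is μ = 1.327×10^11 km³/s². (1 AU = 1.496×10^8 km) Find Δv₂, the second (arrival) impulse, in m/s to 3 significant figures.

Δv₂ = 9320 m/s

In km: r₁ = 2.78 × 1.496×10^8 = 4.15888×10^8 km; r₂ = 0.706 × 1.496×10^8 = 1.056176×10^8 km.
Semi-major axis of the transfer orbit: a_t = (4.15888×10^8 + 1.056176×10^8)/2 = 2.607528×10^8 km.
On the circular orbit at r = 1.056176×10^8 km, v_c = √(μ/r) = 35.446 km/s.
Vis-viva on the transfer ellipse at r = 1.056176×10^8 km gives v_t = √[μ(2/r − 1/a_t)] = 44.765 km/s.
Δv₂ = |v_t − v_c| = |44.765 − 35.446| = 9.319 km/s.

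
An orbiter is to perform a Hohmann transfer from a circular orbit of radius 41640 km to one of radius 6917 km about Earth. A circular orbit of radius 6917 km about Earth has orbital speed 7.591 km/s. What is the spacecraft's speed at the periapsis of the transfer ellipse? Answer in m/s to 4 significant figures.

From the circular-orbit relation v² = μ/r at r = 6917 km: μ = v²r = (7.591)² × 6917 = 3.98580×10^5 km³/s².
The Hohmann ellipse has a_t = (r₁ + r₂)/2 = 24278.5 km.
The periapsis of the transfer ellipse is at r = 6917 km.
Vis-viva: v = √[μ(2/r − 1/a_t)] = √[3.98580×10^5 × (2/6917 − 1/24278.5)] = 9.941 km/s.

v = 9941 m/s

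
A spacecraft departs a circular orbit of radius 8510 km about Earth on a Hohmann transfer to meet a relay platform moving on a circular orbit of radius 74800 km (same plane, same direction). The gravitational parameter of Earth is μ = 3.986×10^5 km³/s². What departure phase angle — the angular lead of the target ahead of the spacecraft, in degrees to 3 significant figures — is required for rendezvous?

φ = 105°

Transfer-ellipse semi-major axis a_t = (r₁ + r₂)/2 = (8510 + 74800)/2 = 41655 km.
The half-period of the transfer ellipse is t = π√(a_t³/μ) = 42304.0 s.
The target's mean motion on its circular orbit is ω₂ = √(μ/r₂³) = 3.08614×10^-5 rad/s.
Angle swept by the target during transfer: ω₂·t = 1.30556 rad = 74.80°.
Arrival is 180° from departure on the ellipse, so φ = 180° − 74.80° = 105°.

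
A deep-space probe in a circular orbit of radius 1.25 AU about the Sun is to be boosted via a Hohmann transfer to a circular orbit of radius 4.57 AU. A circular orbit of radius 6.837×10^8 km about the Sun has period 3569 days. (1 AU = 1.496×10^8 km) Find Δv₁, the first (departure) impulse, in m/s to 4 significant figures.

Δv₁ = 6744 m/s

From Kepler's third law T² = 4π²r³/μ at r = 6.837×10^8 km, T = 3569 days = 3569 × 86400 s = 3.083616×10^8 s: μ = 4π²r³/T² = 1.32689×10^11 km³/s².
In km: r₁ = 1.25 × 1.496×10^8 = 1.870×10^8 km; r₂ = 4.57 × 1.496×10^8 = 6.83672×10^8 km.
Semi-major axis of the transfer orbit: a_t = (1.870×10^8 + 6.83672×10^8)/2 = 4.35336×10^8 km.
On the circular orbit at r = 1.870×10^8 km, v_c = √(μ/r) = 26.638 km/s.
Vis-viva on the transfer ellipse at r = 1.870×10^8 km gives v_t = √[μ(2/r − 1/a_t)] = 33.382 km/s.
Δv₁ = |v_t − v_c| = |33.382 − 26.638| = 6.744 km/s.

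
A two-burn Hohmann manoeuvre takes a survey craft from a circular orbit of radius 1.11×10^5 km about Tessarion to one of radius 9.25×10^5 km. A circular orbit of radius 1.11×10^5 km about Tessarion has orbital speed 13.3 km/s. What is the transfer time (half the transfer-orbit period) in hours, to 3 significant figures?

t = 73.4 hours

From the circular-orbit relation v² = μ/r at r = 1.11×10^5 km: μ = v²r = (13.3)² × 1.11×10^5 = 1.96348×10^7 km³/s².
The Hohmann ellipse has a_t = (r₁ + r₂)/2 = 5.180×10^5 km.
Half the transfer-orbit period gives t = π√(a_t³/μ) = 2.643×10^5 s.
Converting: 2.643×10^5 s ÷ 3600 s/hour = 73.4 hours.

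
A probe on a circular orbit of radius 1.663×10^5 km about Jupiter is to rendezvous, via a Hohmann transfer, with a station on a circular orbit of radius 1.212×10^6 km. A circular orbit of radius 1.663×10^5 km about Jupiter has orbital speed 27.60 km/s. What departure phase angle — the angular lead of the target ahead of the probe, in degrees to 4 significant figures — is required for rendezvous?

From the circular-orbit relation v² = μ/r at r = 1.663×10^5 km: μ = v²r = (27.60)² × 1.663×10^5 = 1.26681×10^8 km³/s².
The Hohmann ellipse has a_t = (r₁ + r₂)/2 = 6.8915×10^5 km.
Transfer time t = π√(a_t³/μ) = 1.597×10^5 s.
Target angular speed ω₂ = √(μ/r₂³) = 8.435×10^-6 rad/s.
Angle swept by the target during transfer: ω₂·t = 1.347 rad = 77.18°.
Arrival is 180° from departure on the ellipse, so φ = 180° − 77.18° = 102.8°.

φ = 102.8°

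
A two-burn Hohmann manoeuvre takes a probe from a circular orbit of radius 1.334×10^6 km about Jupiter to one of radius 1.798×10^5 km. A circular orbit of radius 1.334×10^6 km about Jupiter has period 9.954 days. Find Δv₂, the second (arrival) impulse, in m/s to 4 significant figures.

From Kepler's third law T² = 4π²r³/μ at r = 1.334×10^6 km, T = 9.954 days = 9.954 × 86400 s = 8.600256×10^5 s: μ = 4π²r³/T² = 1.26708×10^8 km³/s².
The Hohmann ellipse has a_t = (r₁ + r₂)/2 = 7.569×10^5 km.
On the circular orbit at r = 1.798×10^5 km, v_c = √(μ/r) = 26.5465 km/s.
Transfer-orbit speed at the same r (vis-viva, a = a_t): v_t = √[μ(2/r − 1/a_t)] = 35.2424 km/s.
Δv₂ = |v_t − v_c| = |35.2424 − 26.5465| = 8.696 km/s.

Δv₂ = 8696 m/s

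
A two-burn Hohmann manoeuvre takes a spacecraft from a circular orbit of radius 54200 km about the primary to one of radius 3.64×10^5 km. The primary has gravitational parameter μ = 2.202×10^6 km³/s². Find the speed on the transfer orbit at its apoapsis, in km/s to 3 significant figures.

v = 1.25 km/s

Transfer-ellipse semi-major axis a_t = (r₁ + r₂)/2 = (54200 + 3.640×10^5)/2 = 2.091×10^5 km.
The apoapsis of the transfer ellipse is at r = 3.640×10^5 km.
Applying v² = μ(2/r − 1/a_t): v = 1.252 km/s.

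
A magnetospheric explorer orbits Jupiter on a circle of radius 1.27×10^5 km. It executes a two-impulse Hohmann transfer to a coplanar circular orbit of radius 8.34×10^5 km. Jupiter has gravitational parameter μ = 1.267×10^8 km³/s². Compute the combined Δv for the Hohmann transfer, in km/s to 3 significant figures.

Δv = 16.0 km/s

Semi-major axis of the transfer orbit: a_t = (1.270×10^5 + 8.340×10^5)/2 = 4.805×10^5 km.
Circular speed at r₁: v₁ = √(μ/r₁) = √(1.267×10^8/1.270×10^5) = 31.585 km/s.
On the transfer ellipse at r₁, vis-viva gives v_p = √[μ(2/r₁ − 1/a_t)] = 41.612 km/s.
First burn Δv₁ = |v_p − v₁| = 10.03 km/s.
Circular speed at r₂: v₂ = √(μ/r₂) = 12.326 km/s.
Transfer-orbit speed at r₂: v_a = √[μ(2/r₂ − 1/a_t)] = 6.3367 km/s.
Second burn Δv₂ = |v₂ − v_a| = 5.989 km/s.
Δv = Δv₁ + Δv₂ = 10.03 + 5.989 = 16.02 km/s.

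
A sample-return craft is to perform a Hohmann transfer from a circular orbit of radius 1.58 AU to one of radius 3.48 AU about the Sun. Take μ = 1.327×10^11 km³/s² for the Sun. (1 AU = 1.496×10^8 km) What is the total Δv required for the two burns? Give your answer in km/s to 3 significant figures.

Δv = 7.44 km/s

In km: r₁ = 1.58 × 1.496×10^8 = 2.36368×10^8 km; r₂ = 3.48 × 1.496×10^8 = 5.20608×10^8 km.
Semi-major axis of the transfer orbit: a_t = (2.36368×10^8 + 5.20608×10^8)/2 = 3.78488×10^8 km.
At r₁ the circular-orbit speed is v₁ = √(μ/r₁) = 23.6941 km/s.
Transfer-orbit speed at r₁ (vis-viva equation): v_p = √[μ(2/r₁ − 1/a_t)] = 27.7888 km/s.
First burn Δv₁ = |v_p − v₁| = 4.0947 km/s.
Circular speed at r₂: v₂ = √(μ/r₂) = 15.9654 km/s.
Transfer-orbit speed at r₂: v_a = √[μ(2/r₂ − 1/a_t)] = 12.6168 km/s.
Second burn Δv₂ = |v₂ − v_a| = 3.3486 km/s.
Total Δv = Δv₁ + Δv₂ = 7.443 km/s.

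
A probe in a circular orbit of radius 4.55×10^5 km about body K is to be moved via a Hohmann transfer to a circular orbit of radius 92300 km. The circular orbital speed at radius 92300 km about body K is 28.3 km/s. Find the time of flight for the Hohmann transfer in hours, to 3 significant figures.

From the circular-orbit relation v² = μ/r at r = 92300 km: μ = v²r = (28.3)² × 92300 = 7.39221×10^7 km³/s².
The Hohmann ellipse has a_t = (r₁ + r₂)/2 = 2.7365×10^5 km.
Half the transfer-orbit period gives t = π√(a_t³/μ) = 52310 s.
Converting: 52310 s ÷ 3600 s/hour = 14.5 hours.

t = 14.5 hours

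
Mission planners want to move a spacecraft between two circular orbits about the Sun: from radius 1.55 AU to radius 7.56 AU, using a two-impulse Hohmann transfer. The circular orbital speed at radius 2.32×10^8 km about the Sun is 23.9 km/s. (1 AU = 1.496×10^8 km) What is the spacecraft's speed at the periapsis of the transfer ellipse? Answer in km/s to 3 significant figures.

From the circular-orbit relation v² = μ/r at r = 2.32×10^8 km: μ = v²r = (23.9)² × 2.32×10^8 = 1.32521×10^11 km³/s².
In km: r₁ = 1.55 × 1.496×10^8 = 2.3188×10^8 km; r₂ = 7.56 × 1.496×10^8 = 1.130976×10^9 km.
Transfer-ellipse semi-major axis a_t = (r₁ + r₂)/2 = (2.3188×10^8 + 1.130976×10^9)/2 = 6.81428×10^8 km.
At periapsis, r = 2.3188×10^8 km.
Applying v² = μ(2/r − 1/a_t): v = 30.80 km/s.

v = 30.8 km/s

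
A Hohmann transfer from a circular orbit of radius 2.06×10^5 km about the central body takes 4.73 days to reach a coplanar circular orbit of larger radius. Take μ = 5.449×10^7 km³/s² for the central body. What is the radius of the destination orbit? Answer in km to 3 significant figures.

Transfer time t = 4.73 days = 4.08672×10^5 s, and t = π√(a_t³/μ).
So a_t = (μ t²/π²)^(1/3) = (5.449×10^7 × (4.08672×10^5)² / π²)^(1/3) = 9.7332×10^5 km.
Since a_t = (r₁ + r₂)/2, r₂ = 2a_t − r₁ = 2×9.7332×10^5 − 2.060×10^5 = 1.74064×10^6 km.

r₂ = 1.74×10^6 km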